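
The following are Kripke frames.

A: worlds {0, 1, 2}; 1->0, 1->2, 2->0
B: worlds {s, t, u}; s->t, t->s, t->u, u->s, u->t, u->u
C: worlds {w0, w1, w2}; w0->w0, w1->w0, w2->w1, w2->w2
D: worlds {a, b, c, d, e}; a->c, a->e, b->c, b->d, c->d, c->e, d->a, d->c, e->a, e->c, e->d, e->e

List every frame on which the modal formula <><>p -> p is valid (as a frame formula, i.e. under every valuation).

Frame correspondent (Sahlqvist): forall x forall y (x R^2 y -> exists w (y = w & x = w)) — i.e. a generalized confluence (Geach) condition.
A: fails — 1R²0 but 0 ≠ 1.
B: fails — sR²u but u ≠ s.
C: fails — w1R²w0 but w0 ≠ w1.
D: fails — aR²c but c ≠ a.
Valid on no frame.

none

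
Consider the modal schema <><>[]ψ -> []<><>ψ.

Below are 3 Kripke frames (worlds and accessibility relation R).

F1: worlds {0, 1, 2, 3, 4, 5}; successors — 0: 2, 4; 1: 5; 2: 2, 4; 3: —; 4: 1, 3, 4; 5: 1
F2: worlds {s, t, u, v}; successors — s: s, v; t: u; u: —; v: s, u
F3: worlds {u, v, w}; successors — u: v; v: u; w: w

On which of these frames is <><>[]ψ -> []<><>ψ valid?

The schema corresponds to a generalized confluence (Geach) condition: forall x forall y forall z ((x R^2 y & xRz) -> exists w (yRw & z R^2 w)).
F1: fails — 0R²1, 0R2 but no w with 1Rw and 2R²w.
F2: fails — sR²u, sRs but no w with uRw and sR²w.
F3: satisfies the condition.
Valid on: F3.

F3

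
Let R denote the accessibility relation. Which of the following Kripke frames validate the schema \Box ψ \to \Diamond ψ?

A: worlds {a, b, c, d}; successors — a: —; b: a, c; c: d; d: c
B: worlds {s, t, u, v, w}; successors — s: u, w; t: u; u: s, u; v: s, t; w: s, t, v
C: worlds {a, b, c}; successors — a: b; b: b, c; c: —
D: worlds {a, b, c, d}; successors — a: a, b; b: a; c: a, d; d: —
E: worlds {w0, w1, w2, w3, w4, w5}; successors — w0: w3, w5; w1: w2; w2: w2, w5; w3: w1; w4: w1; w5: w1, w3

This is the axiom for seriality; its first-order frame correspondent is \forall x \exists y Rxy.
A: fails — world a has no successor.
B: condition met.
C: fails — world c has no successor.
D: fails — world d has no successor.
E: condition met.
Valid on: B, E.

B, E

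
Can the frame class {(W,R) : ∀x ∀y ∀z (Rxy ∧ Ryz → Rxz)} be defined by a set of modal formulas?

The condition is transitivity. A defining modal formula is □q → □□q.
Suppose □q→□□q is valid. Take Rxy, Ryz and set V(q)={w : Rxw}. Then □q at x, so □□q at x, so □q at y, so q at z, i.e. Rxz.

Yes — defined by □q → □□q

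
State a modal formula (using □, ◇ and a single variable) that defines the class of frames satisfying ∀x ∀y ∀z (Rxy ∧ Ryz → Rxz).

□q → □□q

This is transitivity; the standard corresponding axiom is 4: □q → □□q.
Suppose □q→□□q is valid. Take Rxy, Ryz and set V(q)={w : Rxw}. Then □q at x, so □□q at x, so □q at y, so q at z, i.e. Rxz.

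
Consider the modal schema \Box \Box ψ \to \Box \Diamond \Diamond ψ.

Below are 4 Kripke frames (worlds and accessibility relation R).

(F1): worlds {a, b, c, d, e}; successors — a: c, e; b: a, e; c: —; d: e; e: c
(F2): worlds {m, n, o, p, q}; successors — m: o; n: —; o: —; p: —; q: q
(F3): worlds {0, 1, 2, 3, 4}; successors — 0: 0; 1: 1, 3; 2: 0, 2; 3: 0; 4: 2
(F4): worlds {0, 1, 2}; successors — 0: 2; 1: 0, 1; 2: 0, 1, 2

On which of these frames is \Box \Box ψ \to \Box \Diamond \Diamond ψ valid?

(F3), (F4)

Frame correspondent (Sahlqvist): \forall x \forall z (xRz \to \exists w (x R^2 w \wedge z R^2 w)) — i.e. a generalized confluence (Geach) condition.
(F1): fails — aRc but no w with aR²w and cR²w.
(F2): fails — mRo but no w with mR²w and oR²w.
(F3): satisfies the condition.
(F4): satisfies the condition.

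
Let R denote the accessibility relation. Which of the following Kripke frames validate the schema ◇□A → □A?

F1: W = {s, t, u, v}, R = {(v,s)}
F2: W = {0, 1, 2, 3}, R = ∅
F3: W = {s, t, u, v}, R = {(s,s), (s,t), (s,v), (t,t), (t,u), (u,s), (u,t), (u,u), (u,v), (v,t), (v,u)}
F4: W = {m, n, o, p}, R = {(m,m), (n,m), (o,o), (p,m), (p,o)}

F2

Frame correspondent (Sahlqvist): ∀x ∀y ∀z (Rxy ∧ Rxz → Ryz) — i.e. the Euclidean property.
F1: fails — Rvs and Rvs but not Rss.
F2: satisfies the condition.
F3: fails — Rsv and Rsv but not Rvv.
F4: fails — Rpm and Rpo but not Rmo.
Valid on: F2.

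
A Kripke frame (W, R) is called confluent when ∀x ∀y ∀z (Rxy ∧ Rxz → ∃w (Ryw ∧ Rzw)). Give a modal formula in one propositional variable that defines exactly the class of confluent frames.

◇□r → □◇r

A defining formula is ◇□r → □◇r (the .2 axiom).
Suppose ◇□r→□◇r is valid. Take Rxy, Rxz and set V(r)={w : Ryw}. Then □r at y so ◇□r at x, so □◇r at x, so ◇r at z, giving w with Rzw and Ryw.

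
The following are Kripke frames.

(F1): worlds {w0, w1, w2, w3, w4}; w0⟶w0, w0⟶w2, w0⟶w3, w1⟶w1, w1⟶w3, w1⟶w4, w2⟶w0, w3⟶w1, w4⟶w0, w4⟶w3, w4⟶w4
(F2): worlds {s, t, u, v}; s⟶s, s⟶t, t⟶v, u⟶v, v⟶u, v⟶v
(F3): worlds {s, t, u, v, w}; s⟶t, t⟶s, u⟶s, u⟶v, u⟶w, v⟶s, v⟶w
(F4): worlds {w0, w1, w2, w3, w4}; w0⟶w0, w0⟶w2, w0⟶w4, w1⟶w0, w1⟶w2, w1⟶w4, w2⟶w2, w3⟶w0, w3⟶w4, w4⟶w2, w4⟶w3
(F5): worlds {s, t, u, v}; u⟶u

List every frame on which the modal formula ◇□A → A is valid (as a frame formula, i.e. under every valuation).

(F5)

This is the axiom for symmetry; its first-order frame correspondent is ∀x ∀y (Rxy → Ryx).
(F1): fails — Rw4w0 but not Rw0w4.
(F2): fails — Rtv but not Rvt.
(F3): fails — Ruv but not Rvu.
(F4): fails — Rw1w2 but not Rw2w1.
(F5): ✓.
Valid on: (F5).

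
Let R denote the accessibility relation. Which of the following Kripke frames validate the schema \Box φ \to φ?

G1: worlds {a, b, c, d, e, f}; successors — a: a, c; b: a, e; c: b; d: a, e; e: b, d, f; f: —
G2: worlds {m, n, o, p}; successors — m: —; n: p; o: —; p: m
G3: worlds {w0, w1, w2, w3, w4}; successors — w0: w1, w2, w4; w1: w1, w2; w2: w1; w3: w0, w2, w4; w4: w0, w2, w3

none

Frame correspondent (Sahlqvist): \forall x Rxx — i.e. reflexivity.
G1: fails — world b does not see itself.
G2: fails — world m does not see itself.
G3: fails — world w0 does not see itself.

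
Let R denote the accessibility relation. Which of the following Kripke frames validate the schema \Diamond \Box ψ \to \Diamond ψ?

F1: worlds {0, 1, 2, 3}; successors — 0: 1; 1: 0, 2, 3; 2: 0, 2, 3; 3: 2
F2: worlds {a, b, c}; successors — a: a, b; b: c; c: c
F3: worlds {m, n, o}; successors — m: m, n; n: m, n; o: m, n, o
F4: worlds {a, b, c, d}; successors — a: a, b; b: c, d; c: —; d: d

Frame correspondent (Sahlqvist): \forall x \forall y (xRy \to \exists w (yRw \wedge xRw)) — i.e. a generalized confluence (Geach) condition.
F1: fails — 0R1 but no w with 1Rw and 0Rw.
F2: fails — aRb but no w with bRw and aRw.
F3: ✓.
F4: fails — aRb but no w with bRw and aRw.

F3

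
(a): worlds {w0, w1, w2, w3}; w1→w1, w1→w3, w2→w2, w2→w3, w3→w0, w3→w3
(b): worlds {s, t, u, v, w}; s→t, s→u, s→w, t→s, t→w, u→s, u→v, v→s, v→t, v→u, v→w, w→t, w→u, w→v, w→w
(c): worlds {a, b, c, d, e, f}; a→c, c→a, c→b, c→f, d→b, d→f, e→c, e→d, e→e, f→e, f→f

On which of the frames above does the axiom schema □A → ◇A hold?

This is the axiom for seriality; its first-order frame correspondent is ∀x ∃y Rxy.
(a): fails — world w0 has no successor.
(b): holds.
(c): fails — world b has no successor.
Valid on: (b).

(b)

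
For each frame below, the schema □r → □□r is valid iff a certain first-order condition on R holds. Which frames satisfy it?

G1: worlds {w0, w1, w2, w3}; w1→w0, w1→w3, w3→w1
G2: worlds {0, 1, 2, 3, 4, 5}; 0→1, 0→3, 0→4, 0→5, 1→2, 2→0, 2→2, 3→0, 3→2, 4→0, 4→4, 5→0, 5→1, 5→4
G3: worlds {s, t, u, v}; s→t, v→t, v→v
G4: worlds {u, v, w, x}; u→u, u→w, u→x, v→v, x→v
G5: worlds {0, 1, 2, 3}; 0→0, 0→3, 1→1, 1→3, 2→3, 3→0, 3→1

G3

Frame correspondent (Sahlqvist): ∀x ∀y ∀z (Rxy ∧ Ryz → Rxz) — i.e. transitivity.
G1: fails — Rw3w1 and Rw1w0 but not Rw3w0.
G2: fails — R12 and R20 but not R10.
G3: condition met.
G4: fails — Rux and Rxv but not Ruv.
G5: fails — R31 and R13 but not R33.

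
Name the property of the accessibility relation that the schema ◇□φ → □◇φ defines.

This is the .2 axiom.
It corresponds to convergence: ∀x ∀y ∀z (Rxy ∧ Rxz → ∃w (Ryw ∧ Rzw)).

Convergence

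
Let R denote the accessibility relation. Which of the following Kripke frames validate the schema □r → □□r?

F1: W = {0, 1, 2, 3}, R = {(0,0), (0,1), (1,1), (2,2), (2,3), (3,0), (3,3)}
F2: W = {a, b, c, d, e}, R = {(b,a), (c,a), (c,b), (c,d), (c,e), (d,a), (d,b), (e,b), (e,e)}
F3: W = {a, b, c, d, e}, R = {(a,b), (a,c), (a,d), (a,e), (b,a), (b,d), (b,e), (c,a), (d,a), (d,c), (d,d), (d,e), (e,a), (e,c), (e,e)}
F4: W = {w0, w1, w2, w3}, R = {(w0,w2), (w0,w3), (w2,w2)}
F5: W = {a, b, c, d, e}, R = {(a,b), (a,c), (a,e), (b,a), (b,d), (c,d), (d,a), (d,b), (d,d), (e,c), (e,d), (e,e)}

F4

The schema corresponds to transitivity: ∀x ∀y ∀z (Rxy ∧ Ryz → Rxz).
F1: fails — R23 and R30 but not R20.
F2: fails — Reb and Rba but not Rea.
F3: fails — Rea and Rab but not Reb.
F4: ✓.
F5: fails — Rcd and Rdb but not Rcb.
Valid on: F4.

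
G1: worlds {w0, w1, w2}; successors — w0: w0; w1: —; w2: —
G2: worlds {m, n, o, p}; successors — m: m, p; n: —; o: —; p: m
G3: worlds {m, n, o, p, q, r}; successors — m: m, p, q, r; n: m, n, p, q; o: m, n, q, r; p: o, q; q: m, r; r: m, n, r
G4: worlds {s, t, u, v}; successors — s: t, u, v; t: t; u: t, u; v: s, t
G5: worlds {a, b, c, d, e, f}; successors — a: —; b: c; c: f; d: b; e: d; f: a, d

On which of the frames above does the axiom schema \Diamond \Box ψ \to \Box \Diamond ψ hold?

The schema corresponds to convergence: \forall x \forall y \forall z (Rxy \wedge Rxz \to \exists w (Ryw \wedge Rzw)).
G1: satisfies the condition.
G2: satisfies the condition.
G3: fails — Rmp and Rmr but p and r have no common successor.
G4: satisfies the condition.
G5: fails — Rfd and Rfa but d and a have no common successor.
Valid on: G1, G2, G4.

G1, G2, G4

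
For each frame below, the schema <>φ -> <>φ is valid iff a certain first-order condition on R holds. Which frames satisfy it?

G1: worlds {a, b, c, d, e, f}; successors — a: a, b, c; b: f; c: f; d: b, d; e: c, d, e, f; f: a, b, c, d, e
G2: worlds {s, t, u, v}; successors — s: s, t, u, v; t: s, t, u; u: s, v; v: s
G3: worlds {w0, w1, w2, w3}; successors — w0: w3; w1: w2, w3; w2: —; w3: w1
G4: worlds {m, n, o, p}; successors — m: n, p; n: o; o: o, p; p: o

G1, G2, G3, G4

Frame correspondent (Sahlqvist): forall x forall y (xRy -> exists w (y = w & xRw)) — i.e. a generalized confluence (Geach) condition.
G1: satisfies the condition.
G2: satisfies the condition.
G3: satisfies the condition.
G4: satisfies the condition.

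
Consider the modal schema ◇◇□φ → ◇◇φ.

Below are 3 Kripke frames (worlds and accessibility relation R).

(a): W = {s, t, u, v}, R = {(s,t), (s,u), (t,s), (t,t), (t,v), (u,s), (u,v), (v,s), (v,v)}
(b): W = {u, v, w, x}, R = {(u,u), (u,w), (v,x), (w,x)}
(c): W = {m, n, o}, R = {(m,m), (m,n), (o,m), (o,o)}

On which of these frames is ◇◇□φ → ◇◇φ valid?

(a)

Frame correspondent (Sahlqvist): ∀x ∀y (xR²y → ∃w (yRw ∧ xR²w)) — i.e. a generalized confluence (Geach) condition.
(a): ✓.
(b): fails — uR²x but no t with xRt and uR²t.
(c): fails — mR²n but no w with nRw and mR²w.
Valid on: (a).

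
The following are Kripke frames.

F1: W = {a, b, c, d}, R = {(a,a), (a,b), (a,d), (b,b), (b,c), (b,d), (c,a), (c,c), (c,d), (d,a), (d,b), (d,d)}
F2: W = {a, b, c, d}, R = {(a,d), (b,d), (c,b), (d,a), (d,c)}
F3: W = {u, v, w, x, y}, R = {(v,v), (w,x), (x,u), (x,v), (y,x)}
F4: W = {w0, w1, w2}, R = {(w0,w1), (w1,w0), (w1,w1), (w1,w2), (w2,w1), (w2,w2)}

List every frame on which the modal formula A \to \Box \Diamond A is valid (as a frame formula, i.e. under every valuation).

The schema corresponds to symmetry: \forall x \forall y (Rxy \to Ryx).
F1: fails — Rbc but not Rcb.
F2: fails — Rdc but not Rcd.
F3: fails — Ryx but not Rxy.
F4: satisfies the condition.
Valid on: F4.

F4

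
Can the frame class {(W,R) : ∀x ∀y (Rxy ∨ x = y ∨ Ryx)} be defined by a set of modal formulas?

Not modally definable

Any modally definable frame class is closed under disjoint unions.
Take 4 disjoint single-world reflexive frames: each is trivially connected, but their disjoint union has 4 worlds with no edge between distinct components, so it is not connected.
So no modal formula (or set of formulas) defines exactly the connected frames.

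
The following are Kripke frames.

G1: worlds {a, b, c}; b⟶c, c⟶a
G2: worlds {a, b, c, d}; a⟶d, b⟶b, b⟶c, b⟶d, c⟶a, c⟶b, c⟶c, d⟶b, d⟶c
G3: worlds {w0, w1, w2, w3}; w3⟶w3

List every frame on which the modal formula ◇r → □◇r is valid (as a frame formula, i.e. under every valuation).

The schema corresponds to the Euclidean property: ∀x ∀y ∀z (Rxy ∧ Rxz → Ryz).
G1: fails — Rbc and Rbc but not Rcc.
G2: fails — Rad and Rad but not Rdd.
G3: ✓.

G3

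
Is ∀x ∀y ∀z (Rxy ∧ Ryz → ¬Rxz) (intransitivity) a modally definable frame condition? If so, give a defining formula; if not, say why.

No — not modally definable

Any modally definable frame class is closed under surjective bounded morphisms.
The 3-cycle (worlds a,b,c with a→b→c→a) is intransitive. Mapping every world to a single reflexive point • is a surjective bounded morphism; the reflexive point is not intransitive (R••∧R•• but R••).
So the class is not modally definable.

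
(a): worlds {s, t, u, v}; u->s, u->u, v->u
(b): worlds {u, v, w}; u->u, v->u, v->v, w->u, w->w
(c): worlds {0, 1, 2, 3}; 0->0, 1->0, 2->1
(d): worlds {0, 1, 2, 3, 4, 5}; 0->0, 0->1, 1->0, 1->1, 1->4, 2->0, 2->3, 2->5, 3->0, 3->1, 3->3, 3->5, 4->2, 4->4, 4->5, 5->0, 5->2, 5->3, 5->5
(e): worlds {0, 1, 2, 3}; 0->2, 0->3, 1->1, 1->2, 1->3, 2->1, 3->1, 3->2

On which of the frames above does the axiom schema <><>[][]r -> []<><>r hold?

Frame correspondent (Sahlqvist): forall x forall y forall z ((x R^2 y & xRz) -> exists w (y R^2 w & z R^2 w)) — i.e. a generalized confluence (Geach) condition.
(a): fails — uR²s, uRs but no w with sR²w and sR²w.
(b): satisfies the condition.
(c): satisfies the condition.
(d): satisfies the condition.
(e): satisfies the condition.
Valid on: (b), (c), (d), (e).

(b), (c), (d), (e)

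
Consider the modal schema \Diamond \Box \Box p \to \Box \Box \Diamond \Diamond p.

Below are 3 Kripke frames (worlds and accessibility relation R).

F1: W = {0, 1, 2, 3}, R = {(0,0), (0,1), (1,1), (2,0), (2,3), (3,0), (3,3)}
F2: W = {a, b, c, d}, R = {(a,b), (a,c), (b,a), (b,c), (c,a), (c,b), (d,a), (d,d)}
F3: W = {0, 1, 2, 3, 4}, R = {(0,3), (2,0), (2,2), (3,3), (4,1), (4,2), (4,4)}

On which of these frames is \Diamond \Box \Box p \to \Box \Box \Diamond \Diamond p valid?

F1, F2

Frame correspondent (Sahlqvist): \forall x \forall y \forall z ((xRy \wedge x R^2 z) \to \exists w (y R^2 w \wedge z R^2 w)) — i.e. a generalized confluence (Geach) condition.
F1: satisfies the condition.
F2: satisfies the condition.
F3: fails — 4R1, 4R²0 but no w with 1R²w and 0R²w.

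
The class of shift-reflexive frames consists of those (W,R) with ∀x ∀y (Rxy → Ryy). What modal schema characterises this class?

□(□ψ → ψ)

The condition is shift-reflexivity. The T□ schema □(□ψ → ψ) defines it.
Suppose □(□ψ→ψ) is valid. Take Rxy and set V(ψ)={w : Ryw}. Then at y, □ψ holds; since □(□ψ→ψ) at x, □ψ→ψ at y, so ψ at y, i.e. Ryy.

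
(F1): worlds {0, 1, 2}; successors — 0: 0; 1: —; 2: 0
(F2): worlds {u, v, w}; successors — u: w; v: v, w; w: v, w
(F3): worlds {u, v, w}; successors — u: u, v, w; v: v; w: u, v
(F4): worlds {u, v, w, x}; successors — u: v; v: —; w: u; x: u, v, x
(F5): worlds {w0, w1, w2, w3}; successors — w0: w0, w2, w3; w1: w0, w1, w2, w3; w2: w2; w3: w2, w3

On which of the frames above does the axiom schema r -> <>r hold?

(F5)

The schema corresponds to reflexivity: forall x Rxx.
(F1): fails — world 1 does not see itself.
(F2): fails — world u does not see itself.
(F3): fails — world w does not see itself.
(F4): fails — world u does not see itself.
(F5): satisfies the condition.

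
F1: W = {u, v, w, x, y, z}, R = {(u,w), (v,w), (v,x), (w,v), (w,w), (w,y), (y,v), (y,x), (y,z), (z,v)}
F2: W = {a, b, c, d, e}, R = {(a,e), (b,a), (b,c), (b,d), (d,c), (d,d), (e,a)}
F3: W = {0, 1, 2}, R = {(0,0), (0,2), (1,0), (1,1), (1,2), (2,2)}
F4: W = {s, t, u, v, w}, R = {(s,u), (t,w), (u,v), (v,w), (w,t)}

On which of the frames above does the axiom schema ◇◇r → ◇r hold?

F3

The schema corresponds to a generalized confluence (Geach) condition: ∀x ∀y (xR²y → ∃w (y = w ∧ xRw)).
F1: fails — uR²v but no t with v=t and uRt.
F2: fails — aR²a but no w with a=w and aRw.
F3: satisfies the condition.
F4: fails — sR²v but no w* with v=w* and sRw*.
Valid on: F3.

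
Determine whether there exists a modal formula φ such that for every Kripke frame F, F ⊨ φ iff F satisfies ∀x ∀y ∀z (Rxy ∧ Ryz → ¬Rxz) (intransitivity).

Modal frame validity is preserved under surjective bounded morphisms.
The 3-cycle (worlds 0,1,2 with 0→1→2→0) is intransitive. Mapping every world to a single reflexive point • is a surjective bounded morphism; the reflexive point is not intransitive (R••∧R•• but R••).
So the class is not modally definable.

No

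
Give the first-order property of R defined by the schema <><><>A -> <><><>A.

This is a Sahlqvist (Geach-type) schema ◇^3□^0A → □^0◇^3A.
Minimal-valuation argument: fix x; take any y with xR^3y and any z with xR^0z. Set V(A) to the set of worlds R-reachable from y in exactly 0 steps. Then □^0A holds at y, so the antecedent holds at x; validity forces ◇^3A at z, giving a w with zR^3w and yR^0w.
First-order correspondent: forall x forall y (x R^3 y -> exists w (y = w & x R^3 w)).

forall x forall y (x R^3 y -> exists w (y = w & x R^3 w))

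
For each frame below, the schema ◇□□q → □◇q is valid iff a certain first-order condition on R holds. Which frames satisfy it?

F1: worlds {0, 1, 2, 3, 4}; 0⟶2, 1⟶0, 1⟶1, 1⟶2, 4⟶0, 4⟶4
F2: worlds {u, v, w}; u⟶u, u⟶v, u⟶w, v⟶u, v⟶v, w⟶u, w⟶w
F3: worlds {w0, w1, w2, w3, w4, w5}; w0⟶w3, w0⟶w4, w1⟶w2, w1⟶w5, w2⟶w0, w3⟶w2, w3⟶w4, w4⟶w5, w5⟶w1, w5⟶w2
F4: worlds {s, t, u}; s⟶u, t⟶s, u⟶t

This is the axiom for a generalized confluence (Geach) condition; its first-order frame correspondent is ∀x ∀y ∀z ((xRy ∧ xRz) → ∃w (yR²w ∧ zRw)).
F1: fails — 0R2, 0R2 but no w with 2R²w and 2Rw.
F2: condition met.
F3: fails — w0Rw3, w0Rw3 but no w with w3R²w and w3Rw.
F4: fails — sRu, sRu but no w with uR²w and uRw.

F2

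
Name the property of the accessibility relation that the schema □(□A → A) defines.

Suppose □(□A→A) is valid. Take Rxy and set V(A)={w : Ryw}. Then at y, □A holds; since □(□A→A) at x, □A→A at y, so A at y, i.e. Ryy.

shift-reflexivity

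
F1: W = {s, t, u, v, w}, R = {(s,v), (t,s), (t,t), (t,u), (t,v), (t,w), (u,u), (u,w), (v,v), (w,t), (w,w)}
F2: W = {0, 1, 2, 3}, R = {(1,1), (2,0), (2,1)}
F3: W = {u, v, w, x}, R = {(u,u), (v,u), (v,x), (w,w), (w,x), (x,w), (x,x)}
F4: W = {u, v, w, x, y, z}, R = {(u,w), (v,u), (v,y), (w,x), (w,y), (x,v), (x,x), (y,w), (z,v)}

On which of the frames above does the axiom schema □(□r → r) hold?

Frame correspondent (Sahlqvist): ∀x ∀y (Rxy → Ryy) — i.e. shift-reflexivity.
F1: fails — Rts but not Rss.
F2: fails — R20 but not R00.
F3: holds.
F4: fails — Ruw but not Rww.

F3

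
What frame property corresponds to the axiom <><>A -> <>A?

This is a form of the 4 axiom.
Its frame correspondent is transitivity — forall x forall y forall z (Rxy & Ryz -> Rxz).

transitivity: forall x forall y forall z (Rxy & Ryz -> Rxz)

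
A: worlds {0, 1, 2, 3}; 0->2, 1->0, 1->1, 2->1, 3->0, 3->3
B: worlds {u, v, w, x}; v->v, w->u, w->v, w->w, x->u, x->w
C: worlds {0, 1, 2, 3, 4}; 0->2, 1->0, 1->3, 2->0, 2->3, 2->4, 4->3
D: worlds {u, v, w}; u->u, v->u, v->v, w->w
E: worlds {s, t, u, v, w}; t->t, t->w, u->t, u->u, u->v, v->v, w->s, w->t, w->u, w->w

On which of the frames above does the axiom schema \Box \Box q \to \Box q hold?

Frame correspondent (Sahlqvist): \forall x \forall y (Rxy \to \exists z (Rxz \wedge Rzy)) — i.e. density.
A: fails — R02 but no z with R0z and Rz2.
B: condition met.
C: fails — R10 but no z with R1z and Rz0.
D: condition met.
E: condition met.

B, D, E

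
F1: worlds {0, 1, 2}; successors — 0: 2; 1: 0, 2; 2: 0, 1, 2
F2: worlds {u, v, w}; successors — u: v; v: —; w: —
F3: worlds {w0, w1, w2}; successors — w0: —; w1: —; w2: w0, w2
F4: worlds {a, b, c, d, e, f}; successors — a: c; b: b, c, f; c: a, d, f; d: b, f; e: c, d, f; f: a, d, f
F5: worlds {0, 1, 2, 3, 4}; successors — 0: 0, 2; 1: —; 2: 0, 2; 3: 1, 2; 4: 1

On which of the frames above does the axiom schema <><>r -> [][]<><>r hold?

This is the axiom for a generalized confluence (Geach) condition; its first-order frame correspondent is forall x forall y forall z ((x R^2 y & x R^2 z) -> exists w (y = w & z R^2 w)).
F1: satisfies the condition.
F2: satisfies the condition.
F3: fails — w2R²w0, w2R²w0 but no w with w0=w and w0R²w.
F4: fails — bR²b, bR²a but no w with b=w and aR²w.
F5: satisfies the condition.

F1, F2, F5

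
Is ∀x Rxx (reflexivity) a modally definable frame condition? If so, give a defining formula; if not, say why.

Definable; □r → r defines it

Yes: it is reflexivity, defined by the T schema □r → r.
Suppose □r→r is valid. At any x set V(r)={w : Rxw}. Then □r holds at x, so r holds at x, i.e. Rxx.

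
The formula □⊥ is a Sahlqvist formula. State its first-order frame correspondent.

Emptiness of R

□⊥ is valid iff no world has any successor (otherwise □⊥ fails at any world with one).
The converse is a direct semantic check.
Frame condition: ∀x ∀y ¬Rxy.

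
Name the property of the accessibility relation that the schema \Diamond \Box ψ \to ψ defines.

This schema is equivalent to the B axiom ψ → □◇ψ.
Its frame correspondent is symmetry — \forall x \forall y (Rxy \to Ryx).

Symmetry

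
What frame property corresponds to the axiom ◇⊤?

seriality

◇⊤ holds at w iff w has a successor, so frame-validity of ◇⊤ is exactly seriality. Equivalently via □p → ◇p:
Suppose □p→◇p is valid. At any x set V(p)=W. Then □p at x, so ◇p at x, so x has a successor.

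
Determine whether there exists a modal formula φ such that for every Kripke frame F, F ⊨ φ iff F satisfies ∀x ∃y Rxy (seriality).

Yes: it is seriality, defined by the D schema □r → ◇r.

Yes — defined by □r → ◇r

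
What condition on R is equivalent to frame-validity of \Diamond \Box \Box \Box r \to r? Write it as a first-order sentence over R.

\forall x \forall y (xRy \to \exists w (y R^3 w \wedge x = w))

This is a Sahlqvist (Geach-type) schema ◇^1□^3r → □^0◇^0r.
Minimal-valuation argument: fix x; take any y with xR^1y and any z with xR^0z. Set V(r) to the set of worlds R-reachable from y in exactly 3 steps. Then □^3r holds at y, so the antecedent holds at x; validity forces ◇^0r at z, giving a w with zR^0w and yR^3w.
First-order correspondent: \forall x \forall y (xRy \to \exists w (y R^3 w \wedge x = w)).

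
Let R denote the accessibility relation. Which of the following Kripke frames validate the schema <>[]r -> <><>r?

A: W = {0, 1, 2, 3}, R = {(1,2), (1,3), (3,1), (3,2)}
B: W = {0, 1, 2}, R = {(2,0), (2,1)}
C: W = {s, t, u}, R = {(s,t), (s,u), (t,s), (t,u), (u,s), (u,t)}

C

The schema corresponds to a generalized confluence (Geach) condition: forall x forall y (xRy -> exists w (yRw & x R^2 w)).
A: fails — 1R2 but no w with 2Rw and 1R²w.
B: fails — 2R0 but no w with 0Rw and 2R²w.
C: condition met.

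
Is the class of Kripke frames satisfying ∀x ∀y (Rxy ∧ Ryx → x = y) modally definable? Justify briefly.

No

Any modally definable frame class is closed under surjective bounded morphisms.
The 8-cycle (worlds a,b,c,d,e,f,g,h with a→b→c→d→e→f→g→h→a) is antisymmetric. Sending even-indexed worlds to • and odd-indexed worlds to ∘ is a surjective bounded morphism onto the two-world frame with •↔∘, which is not antisymmetric.
So no modal formula (or set of formulas) defines exactly the antisymmetric frames.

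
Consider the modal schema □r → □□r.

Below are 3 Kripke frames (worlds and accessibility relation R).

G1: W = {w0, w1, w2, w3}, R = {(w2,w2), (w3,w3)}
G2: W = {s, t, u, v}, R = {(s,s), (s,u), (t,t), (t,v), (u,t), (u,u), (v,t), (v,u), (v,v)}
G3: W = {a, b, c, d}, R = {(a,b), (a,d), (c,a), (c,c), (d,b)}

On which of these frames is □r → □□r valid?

G1

This is the axiom for transitivity; its first-order frame correspondent is ∀x ∀y ∀z (Rxy ∧ Ryz → Rxz).
G1: ✓.
G2: fails — Rtv and Rvu but not Rtu.
G3: fails — Rca and Rab but not Rcb.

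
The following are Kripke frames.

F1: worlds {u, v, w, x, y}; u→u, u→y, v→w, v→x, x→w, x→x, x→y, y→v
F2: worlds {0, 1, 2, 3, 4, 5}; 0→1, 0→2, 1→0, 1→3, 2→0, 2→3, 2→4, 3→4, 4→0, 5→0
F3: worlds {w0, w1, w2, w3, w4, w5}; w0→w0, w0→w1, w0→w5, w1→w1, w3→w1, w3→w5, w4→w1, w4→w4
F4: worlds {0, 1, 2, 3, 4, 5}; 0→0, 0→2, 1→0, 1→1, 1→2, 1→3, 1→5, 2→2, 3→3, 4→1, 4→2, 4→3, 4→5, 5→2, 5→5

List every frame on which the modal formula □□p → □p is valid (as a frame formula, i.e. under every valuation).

F4

This is the axiom for density; its first-order frame correspondent is ∀x ∀y (Rxy → ∃z (Rxz ∧ Rzy)).
F1: fails — Ryv but no z with Ryz and Rzv.
F2: fails — R10 but no z with R1z and Rz0.
F3: fails — Rw3w5 but no z with Rw3z and Rzw5.
F4: condition met.
Valid on: F4.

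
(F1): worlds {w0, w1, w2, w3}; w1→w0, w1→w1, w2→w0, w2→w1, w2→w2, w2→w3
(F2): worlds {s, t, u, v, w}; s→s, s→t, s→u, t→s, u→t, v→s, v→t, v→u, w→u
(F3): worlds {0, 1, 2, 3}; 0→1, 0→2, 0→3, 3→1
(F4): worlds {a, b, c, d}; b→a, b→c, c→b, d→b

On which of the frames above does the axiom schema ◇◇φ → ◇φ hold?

This is the axiom for transitivity; its first-order frame correspondent is ∀x ∀y ∀z (Rxy ∧ Ryz → Rxz).
(F1): holds.
(F2): fails — Rwu and Rut but not Rwt.
(F3): holds.
(F4): fails — Rdb and Rba but not Rda.
Valid on: (F1), (F3).

(F1), (F3)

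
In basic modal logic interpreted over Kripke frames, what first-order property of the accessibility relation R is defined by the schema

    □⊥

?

□⊥ is valid iff no world has any successor (otherwise □⊥ fails at any world with one).

emptiness of R: ∀x ∀y ¬Rxy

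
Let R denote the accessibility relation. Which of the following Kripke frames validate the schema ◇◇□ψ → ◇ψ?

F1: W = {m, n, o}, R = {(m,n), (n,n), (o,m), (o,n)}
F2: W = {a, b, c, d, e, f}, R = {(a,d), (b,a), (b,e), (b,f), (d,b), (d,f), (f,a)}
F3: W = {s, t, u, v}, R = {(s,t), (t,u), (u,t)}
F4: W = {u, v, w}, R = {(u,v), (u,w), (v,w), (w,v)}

F1, F3, F4

Frame correspondent (Sahlqvist): ∀x ∀y (xR²y → ∃w (yRw ∧ xRw)) — i.e. a generalized confluence (Geach) condition.
F1: ✓.
F2: fails — aR²b but no w with bRw and aRw.
F3: ✓.
F4: ✓.
Valid on: F1, F3, F4.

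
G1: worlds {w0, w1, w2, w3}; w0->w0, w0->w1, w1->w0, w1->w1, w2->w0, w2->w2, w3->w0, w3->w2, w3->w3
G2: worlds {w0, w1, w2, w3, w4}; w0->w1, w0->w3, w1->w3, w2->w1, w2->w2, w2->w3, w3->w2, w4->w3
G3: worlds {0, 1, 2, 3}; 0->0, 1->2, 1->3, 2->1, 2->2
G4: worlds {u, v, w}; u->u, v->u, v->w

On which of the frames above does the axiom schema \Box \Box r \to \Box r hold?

Frame correspondent (Sahlqvist): \forall x \forall y (Rxy \to \exists z (Rxz \wedge Rzy)) — i.e. density.
G1: condition met.
G2: fails — Rw1w3 but no z with Rw1z and Rzw3.
G3: fails — R13 but no z with R1z and Rz3.
G4: fails — Rvw but no z with Rvz and Rzw.

G1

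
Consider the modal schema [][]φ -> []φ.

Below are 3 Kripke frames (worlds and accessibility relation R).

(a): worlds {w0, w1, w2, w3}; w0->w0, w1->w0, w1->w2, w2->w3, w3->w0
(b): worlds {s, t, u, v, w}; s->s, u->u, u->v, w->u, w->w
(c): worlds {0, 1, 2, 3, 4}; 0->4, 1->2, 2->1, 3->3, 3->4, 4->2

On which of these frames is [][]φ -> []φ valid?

(b)

The schema corresponds to density: forall x forall y (Rxy -> exists z (Rxz & Rzy)).
(a): fails — Rw1w2 but no z with Rw1z and Rzw2.
(b): satisfies the condition.
(c): fails — R12 but no z with R1z and Rz2.
Valid on: (b).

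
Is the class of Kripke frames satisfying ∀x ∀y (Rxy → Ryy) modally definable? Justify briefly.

The condition is shift-reflexivity. A defining modal formula is □(□r → r).

Definable; □(□r → r) defines it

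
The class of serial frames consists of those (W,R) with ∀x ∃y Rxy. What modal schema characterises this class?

□s → ◇s

This is seriality; the standard corresponding axiom is D: □s → ◇s.
Suppose □s→◇s is valid. At any x set V(s)=W. Then □s at x, so ◇s at x, so x has a successor.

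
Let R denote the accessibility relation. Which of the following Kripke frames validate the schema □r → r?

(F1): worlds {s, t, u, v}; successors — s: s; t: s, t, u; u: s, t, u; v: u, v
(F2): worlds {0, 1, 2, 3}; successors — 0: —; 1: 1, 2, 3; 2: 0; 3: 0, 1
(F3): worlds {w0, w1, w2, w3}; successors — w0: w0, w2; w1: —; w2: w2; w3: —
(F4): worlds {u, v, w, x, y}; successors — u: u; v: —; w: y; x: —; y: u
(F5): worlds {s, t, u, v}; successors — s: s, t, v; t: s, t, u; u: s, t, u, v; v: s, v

(F1), (F5)

This is the axiom for reflexivity; its first-order frame correspondent is ∀x Rxx.
(F1): condition met.
(F2): fails — world 0 does not see itself.
(F3): fails — world w1 does not see itself.
(F4): fails — world v does not see itself.
(F5): condition met.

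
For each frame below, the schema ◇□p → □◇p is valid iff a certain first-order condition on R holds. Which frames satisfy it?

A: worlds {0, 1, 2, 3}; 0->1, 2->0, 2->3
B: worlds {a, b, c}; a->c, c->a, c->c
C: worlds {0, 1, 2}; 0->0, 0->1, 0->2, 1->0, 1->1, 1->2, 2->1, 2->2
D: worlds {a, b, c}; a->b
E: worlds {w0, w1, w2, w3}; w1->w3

This is the axiom for convergence; its first-order frame correspondent is ∀x ∀y ∀z (Rxy ∧ Rxz → ∃w (Ryw ∧ Rzw)).
A: fails — R01 and R01 but 1 and 1 have no common successor.
B: satisfies the condition.
C: satisfies the condition.
D: fails — Rab and Rab but b and b have no common successor.
E: fails — Rw1w3 and Rw1w3 but w3 and w3 have no common successor.

B, C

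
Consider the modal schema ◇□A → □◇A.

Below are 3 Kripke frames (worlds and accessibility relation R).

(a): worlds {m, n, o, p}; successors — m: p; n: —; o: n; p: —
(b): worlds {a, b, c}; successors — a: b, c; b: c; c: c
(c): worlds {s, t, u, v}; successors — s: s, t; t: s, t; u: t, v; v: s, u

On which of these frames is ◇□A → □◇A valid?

(b), (c)

Frame correspondent (Sahlqvist): ∀x ∀y ∀z (Rxy ∧ Rxz → ∃w (Ryw ∧ Rzw)) — i.e. convergence.
(a): fails — Rmp and Rmp but p and p have no common successor.
(b): holds.
(c): holds.
Valid on: (b), (c).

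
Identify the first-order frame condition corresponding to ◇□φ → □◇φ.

Suppose ◇□φ→□◇φ is valid. Take Rxy, Rxz and set V(φ)={w : Ryw}. Then □φ at y so ◇□φ at x, so □◇φ at x, so ◇φ at z, giving w with Rzw and Ryw.

convergence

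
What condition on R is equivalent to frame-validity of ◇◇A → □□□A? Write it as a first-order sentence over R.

∀x ∀y ∀z ((xR²y ∧ xR³z) → ∃w (y = w ∧ z = w))

This is a Sahlqvist (Geach-type) schema ◇^2□^0A → □^3◇^0A.
Minimal-valuation argument: fix x; take any y with xR^2y and any z with xR^3z. Set V(A) to the set of worlds R-reachable from y in exactly 0 steps. Then □^0A holds at y, so the antecedent holds at x; validity forces ◇^0A at z, giving a w with zR^0w and yR^0w.
First-order correspondent: ∀x ∀y ∀z ((xR²y ∧ xR³z) → ∃w (y = w ∧ z = w)).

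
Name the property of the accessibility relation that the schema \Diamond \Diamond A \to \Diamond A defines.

This is frame-equivalent to □A → □□A (substitute ¬A for A and contrapose).
Suppose □A→□□A is valid. Take Rxy, Ryz and set V(A)={w : Rxw}. Then □A at x, so □□A at x, so □A at y, so A at z, i.e. Rxz.

Transitivity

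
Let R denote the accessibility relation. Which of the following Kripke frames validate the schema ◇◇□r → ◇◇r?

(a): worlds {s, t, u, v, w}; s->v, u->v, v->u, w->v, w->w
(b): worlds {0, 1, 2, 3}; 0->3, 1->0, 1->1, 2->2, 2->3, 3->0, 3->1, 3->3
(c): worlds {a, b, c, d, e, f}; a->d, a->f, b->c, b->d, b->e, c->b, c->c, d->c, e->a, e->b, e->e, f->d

(b)

This is the axiom for a generalized confluence (Geach) condition; its first-order frame correspondent is ∀x ∀y (xR²y → ∃w (yRw ∧ xR²w)).
(a): fails — sR²u but no w* with uRw* and sR²w*.
(b): holds.
(c): fails — bR²a but no w with aRw and bR²w.
Valid on: (b).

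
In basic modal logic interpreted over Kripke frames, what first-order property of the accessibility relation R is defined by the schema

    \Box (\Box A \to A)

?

Suppose □(□A→A) is valid. Take Rxy and set V(A)={w : Ryw}. Then at y, □A holds; since □(□A→A) at x, □A→A at y, so A at y, i.e. Ryy.

Shift-reflexivity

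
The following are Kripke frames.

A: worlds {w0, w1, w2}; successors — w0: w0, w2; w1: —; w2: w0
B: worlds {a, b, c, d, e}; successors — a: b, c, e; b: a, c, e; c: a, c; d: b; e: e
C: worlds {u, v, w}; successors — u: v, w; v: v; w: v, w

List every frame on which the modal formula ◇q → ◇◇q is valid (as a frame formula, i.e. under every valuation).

A, C

Frame correspondent (Sahlqvist): ∀x ∀y (xRy → ∃w (y = w ∧ xR²w)) — i.e. a generalized confluence (Geach) condition.
A: satisfies the condition.
B: fails — aRb but no w with b=w and aR²w.
C: satisfies the condition.
Valid on: A, C.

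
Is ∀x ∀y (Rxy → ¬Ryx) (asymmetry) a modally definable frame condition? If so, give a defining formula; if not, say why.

Any modally definable frame class is closed under surjective bounded morphisms.
The 4-cycle (worlds 0,1,2,3 with 0→1→2→3→0) is asymmetric. Mapping every world to a single reflexive point • is a surjective bounded morphism, and the reflexive point is not asymmetric (R•• but asymmetry requires ¬R••).
So the class is not modally definable.

No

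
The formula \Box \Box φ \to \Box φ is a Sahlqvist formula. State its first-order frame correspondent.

density

Suppose □□φ→□φ is valid. Take Rxy and set V(φ)={w : xR²w}. Then □□φ at x, so □φ at x, so φ at y, i.e. ∃z(Rxz∧Rzy).
The converse is a direct semantic check.
So the correspondent is density.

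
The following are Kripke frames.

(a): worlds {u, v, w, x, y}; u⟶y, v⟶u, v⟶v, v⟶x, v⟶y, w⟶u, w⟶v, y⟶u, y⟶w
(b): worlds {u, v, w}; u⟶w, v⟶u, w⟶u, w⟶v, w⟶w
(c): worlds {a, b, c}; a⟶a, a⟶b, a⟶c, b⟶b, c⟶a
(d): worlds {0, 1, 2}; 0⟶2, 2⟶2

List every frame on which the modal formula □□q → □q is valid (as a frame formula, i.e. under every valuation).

(c), (d)

The schema corresponds to density: ∀x ∀y (Rxy → ∃z (Rxz ∧ Rzy)).
(a): fails — Ryw but no z with Ryz and Rzw.
(b): fails — Rvu but no z with Rvz and Rzu.
(c): condition met.
(d): condition met.
Valid on: (c), (d).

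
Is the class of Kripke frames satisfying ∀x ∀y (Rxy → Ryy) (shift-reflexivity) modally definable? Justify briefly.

This is a Sahlqvist condition; the T□ axiom □(□p → p) defines it.
Suppose □(□p→p) is valid. Take Rxy and set V(p)={w : Ryw}. Then at y, □p holds; since □(□p→p) at x, □p→p at y, so p at y, i.e. Ryy.

Yes, by □(□p → p)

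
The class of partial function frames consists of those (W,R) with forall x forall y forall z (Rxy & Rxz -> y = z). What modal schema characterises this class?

A defining formula is ◇s → □s (the CD axiom).
Suppose ◇s→□s is valid. Take Rxy, Rxz and set V(s)={y}. Then ◇s at x, so □s at x, so s at z, i.e. z=y.

◇s → □s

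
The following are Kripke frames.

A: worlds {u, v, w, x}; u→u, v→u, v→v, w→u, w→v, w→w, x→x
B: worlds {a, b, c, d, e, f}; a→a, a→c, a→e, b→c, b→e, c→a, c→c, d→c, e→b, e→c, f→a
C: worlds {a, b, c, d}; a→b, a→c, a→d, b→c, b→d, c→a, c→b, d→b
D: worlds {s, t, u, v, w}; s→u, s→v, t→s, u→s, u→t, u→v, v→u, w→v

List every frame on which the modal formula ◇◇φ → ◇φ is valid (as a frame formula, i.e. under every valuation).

Frame correspondent (Sahlqvist): ∀x ∀y ∀z (Rxy ∧ Ryz → Rxz) — i.e. transitivity.
A: satisfies the condition.
B: fails — Rbc and Rca but not Rba.
C: fails — Rbc and Rcb but not Rbb.
D: fails — Ruv and Rvu but not Ruu.

A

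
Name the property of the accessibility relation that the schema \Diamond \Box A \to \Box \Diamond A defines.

convergence: \forall x \forall y \forall z (Rxy \wedge Rxz \to \exists w (Ryw \wedge Rzw))

This schema is the .2 axiom.
It corresponds to convergence: \forall x \forall y \forall z (Rxy \wedge Rxz \to \exists w (Ryw \wedge Rzw)).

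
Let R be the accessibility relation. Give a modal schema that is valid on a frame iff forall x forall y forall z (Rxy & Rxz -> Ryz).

The condition is the Euclidean property. The 5 schema ◇p → □◇p defines it.
Suppose ◇p→□◇p is valid. Take Rxy, Rxz and set V(p)={y}. Then ◇p at x, so □◇p at x, so ◇p at z, so some w with Rzw has p; w=y, i.e. Rzy. By symmetry of the argument, Ryz.

◇p → □◇p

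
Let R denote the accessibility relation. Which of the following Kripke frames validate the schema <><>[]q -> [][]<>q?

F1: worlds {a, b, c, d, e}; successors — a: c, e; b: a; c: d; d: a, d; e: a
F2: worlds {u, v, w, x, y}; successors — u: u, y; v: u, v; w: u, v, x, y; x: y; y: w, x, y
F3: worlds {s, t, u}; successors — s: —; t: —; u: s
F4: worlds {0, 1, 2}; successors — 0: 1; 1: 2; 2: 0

F3, F4

This is the axiom for a generalized confluence (Geach) condition; its first-order frame correspondent is forall x forall y forall z ((x R^2 y & x R^2 z) -> exists w (yRw & zRw)).
F1: fails — aR²a, aR²d but no w with aRw and dRw.
F2: fails — vR²v, vR²y but no t with vRt and yRt.
F3: satisfies the condition.
F4: satisfies the condition.
Valid on: F3, F4.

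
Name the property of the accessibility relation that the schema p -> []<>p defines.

Suppose p→□◇p is valid. Take Rxy and set V(p)={x}. Then p at x, so □◇p at x, so ◇p at y, so some z with Ryz has p; z=x, i.e. Ryx.

symmetry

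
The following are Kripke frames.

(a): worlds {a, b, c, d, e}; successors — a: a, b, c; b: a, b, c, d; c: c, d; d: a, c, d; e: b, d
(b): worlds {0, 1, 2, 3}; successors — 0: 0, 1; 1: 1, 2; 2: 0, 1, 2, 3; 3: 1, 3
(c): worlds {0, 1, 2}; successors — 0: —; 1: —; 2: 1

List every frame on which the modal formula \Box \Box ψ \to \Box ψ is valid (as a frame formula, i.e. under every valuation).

(a), (b)

This is the axiom for density; its first-order frame correspondent is \forall x \forall y (Rxy \to \exists z (Rxz \wedge Rzy)).
(a): condition met.
(b): condition met.
(c): fails — R21 but no z with R2z and Rz1.
Valid on: (a), (b).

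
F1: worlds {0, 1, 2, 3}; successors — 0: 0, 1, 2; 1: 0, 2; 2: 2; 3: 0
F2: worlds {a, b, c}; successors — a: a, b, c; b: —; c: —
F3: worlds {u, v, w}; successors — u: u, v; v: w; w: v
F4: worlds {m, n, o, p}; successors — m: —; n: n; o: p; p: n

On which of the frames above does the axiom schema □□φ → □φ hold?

The schema corresponds to density: ∀x ∀y (Rxy → ∃z (Rxz ∧ Rzy)).
F1: ✓.
F2: ✓.
F3: fails — Rvw but no z with Rvz and Rzw.
F4: fails — Rop but no z with Roz and Rzp.

F1, F2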